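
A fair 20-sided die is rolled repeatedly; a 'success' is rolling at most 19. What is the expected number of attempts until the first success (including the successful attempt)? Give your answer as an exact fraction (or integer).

For a geometric distribution, E[trials] = 1/p = 1/(19/20) = 20/19.

20/19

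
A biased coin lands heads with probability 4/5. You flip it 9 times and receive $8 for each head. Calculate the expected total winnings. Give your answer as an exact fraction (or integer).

288/5 dollars

E[#heads] = 9·4/5 = 36/5 (linearity over flips).
E[winnings] = 8·36/5 = 288/5.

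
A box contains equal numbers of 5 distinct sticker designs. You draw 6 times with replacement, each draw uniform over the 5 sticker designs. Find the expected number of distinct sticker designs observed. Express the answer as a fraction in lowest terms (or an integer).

11529/3125

Let Xⱼ=1 if type j appears at least once. P(Xⱼ=1) = 1 − ((5−1)/5)^6 = 11529/15625.
E[#distinct] = 5·11529/15625 = 11529/3125.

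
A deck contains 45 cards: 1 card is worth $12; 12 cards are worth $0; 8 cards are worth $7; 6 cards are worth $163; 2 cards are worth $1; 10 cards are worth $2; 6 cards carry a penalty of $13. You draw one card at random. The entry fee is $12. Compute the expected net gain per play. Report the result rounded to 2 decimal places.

E[payout] = (1/45)·12 + (12/45)·0 + (8/45)·7 + (6/45)·163 + (2/45)·1 + (10/45)·2 + (6/45)·(-13) = 22
Expected profit = 22 − 12 = 10 ≈ $10.00

$10.00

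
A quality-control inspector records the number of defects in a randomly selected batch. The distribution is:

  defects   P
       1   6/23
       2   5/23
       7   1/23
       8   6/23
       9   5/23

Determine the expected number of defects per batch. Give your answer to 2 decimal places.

5.04

E[X] = (6/23)·1 + (5/23)·2 + (1/23)·7 + (6/23)·8 + (5/23)·9
     = 116/23 ≈ 5.04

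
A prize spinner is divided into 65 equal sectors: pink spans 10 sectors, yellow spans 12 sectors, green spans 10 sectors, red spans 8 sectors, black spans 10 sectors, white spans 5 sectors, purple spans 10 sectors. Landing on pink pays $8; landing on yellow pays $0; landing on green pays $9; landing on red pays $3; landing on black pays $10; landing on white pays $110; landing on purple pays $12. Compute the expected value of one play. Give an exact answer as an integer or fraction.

964/65 dollars

E[payout] = (10/65)·8 + (12/65)·0 + (10/65)·9 + (8/65)·3 + (10/65)·10 + (5/65)·110 + (10/65)·12 = 964/65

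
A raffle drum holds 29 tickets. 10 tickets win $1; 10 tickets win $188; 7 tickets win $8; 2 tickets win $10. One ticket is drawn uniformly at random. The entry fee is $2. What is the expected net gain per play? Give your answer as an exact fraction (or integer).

1908/29 dollars

E[payout] = (10/29)·1 + (10/29)·188 + (7/29)·8 + (2/29)·10 = 1966/29
Expected profit = 1966/29 − 2 = 1908/29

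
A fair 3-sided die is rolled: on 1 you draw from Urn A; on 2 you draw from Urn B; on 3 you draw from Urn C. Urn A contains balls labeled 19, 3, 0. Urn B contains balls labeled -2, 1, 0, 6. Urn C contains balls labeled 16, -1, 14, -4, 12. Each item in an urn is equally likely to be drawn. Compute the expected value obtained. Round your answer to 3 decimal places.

5.328

E[X | Urn A] = (19 + 3 + 0)/3 = 22/3
E[X | Urn B] = (-2 + 1 + 0 + 6)/4 = 5/4
E[X | Urn C] = (16 − 1 + 14 − 4 + 12)/5 = 37/5
E[X] = (1/3)·22/3 + (1/3)·5/4 + (1/3)·37/5 = 959/180 ≈ 5.328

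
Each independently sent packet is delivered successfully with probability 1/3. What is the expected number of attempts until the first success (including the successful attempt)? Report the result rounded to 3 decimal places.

For a geometric distribution, E[trials] = 1/p = 1/(1/3) = 3.
≈ 3.000

3.000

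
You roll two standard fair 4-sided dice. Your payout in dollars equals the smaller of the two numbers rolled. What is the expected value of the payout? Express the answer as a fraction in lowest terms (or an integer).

15/8 dollars

Distribution of the smaller of the two numbers rolled: 1 w.p. 7/16, 2 w.p. 5/16, 3 w.p. 3/16, 4 w.p. 1/16
E[payout] = (7/16)·1 + (5/16)·2 + (3/16)·3 + (1/16)·4 = 15/8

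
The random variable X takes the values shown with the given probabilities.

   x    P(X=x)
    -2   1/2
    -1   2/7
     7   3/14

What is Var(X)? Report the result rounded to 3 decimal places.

E[X] = (1/2)·(-2) + (2/7)·(-1) + (3/14)·7 = 3/14
E[X²] = (1/2)·4 + (2/7)·1 + (3/14)·49 = 179/14
Var(X) = 179/14 − (3/14)² = 2497/196 ≈ 12.740

12.740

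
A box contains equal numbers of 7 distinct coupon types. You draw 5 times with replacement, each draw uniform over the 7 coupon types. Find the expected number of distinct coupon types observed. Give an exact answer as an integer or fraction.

9031/2401

Let Xⱼ=1 if type j appears at least once. P(Xⱼ=1) = 1 − ((7−1)/7)^5 = 9031/16807.
E[#distinct] = 7·9031/16807 = 9031/2401.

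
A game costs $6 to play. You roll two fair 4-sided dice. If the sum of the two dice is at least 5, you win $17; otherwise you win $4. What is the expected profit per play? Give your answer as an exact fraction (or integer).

E[payout] = (3/8)·4 + (5/8)·17 = 97/8
Expected profit = 97/8 − 6 = 49/8

49/8 dollars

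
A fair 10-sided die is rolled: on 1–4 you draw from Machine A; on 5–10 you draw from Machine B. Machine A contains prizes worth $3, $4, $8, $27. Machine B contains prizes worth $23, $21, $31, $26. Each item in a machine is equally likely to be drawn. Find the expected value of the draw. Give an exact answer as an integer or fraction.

E[X | Machine A] = (3 + 4 + 8 + 27)/4 = 21/2
E[X | Machine B] = (23 + 21 + 31 + 26)/4 = 101/4
E[X] = (2/5)·21/2 + (3/5)·101/4 = 387/20

387/20 dollars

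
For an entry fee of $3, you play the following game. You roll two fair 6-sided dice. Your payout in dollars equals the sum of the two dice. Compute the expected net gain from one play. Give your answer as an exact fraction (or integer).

$4

Distribution of the sum of the two dice: 2 w.p. 1/36, 3 w.p. 1/18, 4 w.p. 1/12, 5 w.p. 1/9, 6 w.p. 5/36, 7 w.p. 1/6, …
E[payout] = (1/36)·2 + (1/18)·3 + (1/12)·4 + (1/9)·5 + (5/36)·6 + (1/6)·7 + (5/36)·8 + (1/9)·9 + (1/12)·10 + (1/18)·11 + (1/36)·12 = 7
Expected profit = 7 − 3 = 4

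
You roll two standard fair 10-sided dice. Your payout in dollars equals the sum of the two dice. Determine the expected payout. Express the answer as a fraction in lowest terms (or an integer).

$11

Distribution of the sum of the two dice: 2 w.p. 1/100, 3 w.p. 1/50, 4 w.p. 3/100, 5 w.p. 1/25, 6 w.p. 1/20, 7 w.p. 3/50, …
E[payout] = (1/100)·2 + (1/50)·3 + (3/100)·4 + (1/25)·5 + (1/20)·6 + (3/50)·7 + (7/100)·8 + (2/25)·9 + (9/100)·10 + (1/10)·11 + (9/100)·12 + (2/25)·13 + (7/100)·14 + (3/50)·15 + (1/20)·16 + (1/25)·17 + (3/100)·18 + (1/50)·19 + (1/100)·20 = 11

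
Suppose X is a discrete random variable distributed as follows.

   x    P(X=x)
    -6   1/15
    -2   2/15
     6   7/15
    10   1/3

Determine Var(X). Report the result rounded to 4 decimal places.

23.1822

E[X] = (1/15)·(-6) + (2/15)·(-2) + (7/15)·6 + (1/3)·10 = 82/15
E[X²] = (1/15)·36 + (2/15)·4 + (7/15)·36 + (1/3)·100 = 796/15
Var(X) = 796/15 − (82/15)² = 5216/225 ≈ 23.1822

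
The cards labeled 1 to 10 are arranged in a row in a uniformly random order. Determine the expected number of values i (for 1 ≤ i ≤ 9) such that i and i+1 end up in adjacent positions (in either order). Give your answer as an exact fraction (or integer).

9/5

For each i ∈ {1,…,9}, let Xᵢ = 1 if i and i+1 are adjacent. P(Xᵢ=1) = 2·(10−1)!/10! = 2/10.
By linearity, E[ΣXᵢ] = (9)·(2/10) = 9/5.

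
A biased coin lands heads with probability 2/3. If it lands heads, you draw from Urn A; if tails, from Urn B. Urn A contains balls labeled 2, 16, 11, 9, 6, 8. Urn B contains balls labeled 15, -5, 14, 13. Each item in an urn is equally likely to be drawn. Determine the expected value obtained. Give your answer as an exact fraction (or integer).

319/36

E[X | Urn A] = (2 + 16 + 11 + 9 + 6 + 8)/6 = 26/3
E[X | Urn B] = (15 − 5 + 14 + 13)/4 = 37/4
E[X] = (2/3)·26/3 + (1/3)·37/4 = 319/36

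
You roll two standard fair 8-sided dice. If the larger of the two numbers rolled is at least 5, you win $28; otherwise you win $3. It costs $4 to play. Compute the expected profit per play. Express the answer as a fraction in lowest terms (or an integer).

71/4 dollars

E[payout] = (1/4)·3 + (3/4)·28 = 87/4
Expected profit = 87/4 − 4 = 71/4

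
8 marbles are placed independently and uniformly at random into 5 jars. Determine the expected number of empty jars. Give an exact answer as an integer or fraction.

Let Xⱼ=1 if jar j is empty. P(Xⱼ=1) = ((5-1)/5)^8 = 65536/390625.
By linearity, E[#empty] = 5·65536/390625 = 65536/78125.

65536/78125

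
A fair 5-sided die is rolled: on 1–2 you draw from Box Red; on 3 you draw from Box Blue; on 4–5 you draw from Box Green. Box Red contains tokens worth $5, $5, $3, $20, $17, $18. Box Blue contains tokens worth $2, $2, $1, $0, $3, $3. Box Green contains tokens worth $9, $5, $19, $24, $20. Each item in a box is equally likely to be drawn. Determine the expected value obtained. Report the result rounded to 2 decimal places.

$11.06

E[X | Box Red] = (5 + 5 + 3 + 20 + 17 + 18)/6 = 34/3
E[X | Box Blue] = (2 + 2 + 1 + 0 + 3 + 3)/6 = 11/6
E[X | Box Green] = (9 + 5 + 19 + 24 + 20)/5 = 77/5
E[X] = (2/5)·34/3 + (1/5)·11/6 + (2/5)·77/5 = 553/50 ≈ 11.06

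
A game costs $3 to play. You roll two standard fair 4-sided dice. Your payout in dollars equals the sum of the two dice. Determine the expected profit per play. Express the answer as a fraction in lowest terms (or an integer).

$2

Distribution of the sum of the two dice: 2 w.p. 1/16, 3 w.p. 1/8, 4 w.p. 3/16, 5 w.p. 1/4, 6 w.p. 3/16, 7 w.p. 1/8, …
E[payout] = (1/16)·2 + (1/8)·3 + (3/16)·4 + (1/4)·5 + (3/16)·6 + (1/8)·7 + (1/16)·8 = 5
Expected profit = 5 − 3 = 2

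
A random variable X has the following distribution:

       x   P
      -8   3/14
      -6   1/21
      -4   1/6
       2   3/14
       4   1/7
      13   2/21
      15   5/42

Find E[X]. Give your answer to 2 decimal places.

E[X] = (3/14)·(-8) + (1/21)·(-6) + (1/6)·(-4) + (3/14)·2 + (1/7)·4 + (2/21)·13 + (5/42)·15
     = 19/14 ≈ 1.36

1.36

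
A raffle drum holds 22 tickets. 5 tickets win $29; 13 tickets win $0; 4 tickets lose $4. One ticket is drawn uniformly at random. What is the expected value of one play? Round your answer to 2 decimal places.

E[payout] = (5/22)·29 + (13/22)·0 + (4/22)·(-4) = 129/22
≈ $5.86

$5.86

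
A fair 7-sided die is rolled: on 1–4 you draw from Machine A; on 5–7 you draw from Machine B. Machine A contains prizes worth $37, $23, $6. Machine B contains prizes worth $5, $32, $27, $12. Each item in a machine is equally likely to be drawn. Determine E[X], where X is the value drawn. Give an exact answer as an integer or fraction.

E[X | Machine A] = (37 + 23 + 6)/3 = 22
E[X | Machine B] = (5 + 32 + 27 + 12)/4 = 19
E[X] = (4/7)·22 + (3/7)·19 = 145/7

145/7 dollars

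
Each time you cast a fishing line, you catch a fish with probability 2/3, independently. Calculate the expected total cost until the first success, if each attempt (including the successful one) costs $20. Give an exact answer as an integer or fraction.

E[#attempts] = 1/p = 3/2; E[cost] = 20·3/2 = 30.

$30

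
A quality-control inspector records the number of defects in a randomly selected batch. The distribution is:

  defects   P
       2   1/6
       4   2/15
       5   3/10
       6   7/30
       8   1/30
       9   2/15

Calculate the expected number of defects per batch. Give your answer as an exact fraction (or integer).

157/30

E[X] = (1/6)·2 + (2/15)·4 + (3/10)·5 + (7/30)·6 + (1/30)·8 + (2/15)·9
     = 157/30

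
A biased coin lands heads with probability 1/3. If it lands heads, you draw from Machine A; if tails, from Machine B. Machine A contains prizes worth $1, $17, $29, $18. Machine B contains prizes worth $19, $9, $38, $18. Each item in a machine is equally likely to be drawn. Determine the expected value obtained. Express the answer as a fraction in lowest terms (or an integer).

233/12 dollars

E[X | Machine A] = (1 + 17 + 29 + 18)/4 = 65/4
E[X | Machine B] = (19 + 9 + 38 + 18)/4 = 21
E[X] = (1/3)·65/4 + (2/3)·21 = 233/12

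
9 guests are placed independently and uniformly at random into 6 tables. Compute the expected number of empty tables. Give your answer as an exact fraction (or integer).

1953125/1679616

Let Xⱼ=1 if table j is empty. P(Xⱼ=1) = ((6-1)/6)^9 = 1953125/10077696.
By linearity, E[#empty] = 6·1953125/10077696 = 1953125/1679616.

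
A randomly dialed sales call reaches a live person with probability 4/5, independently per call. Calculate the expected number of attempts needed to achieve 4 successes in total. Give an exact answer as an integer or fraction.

5

By linearity (sum of 4 independent geometric waits), E[trials] = 4/p = 4/(4/5) = 5.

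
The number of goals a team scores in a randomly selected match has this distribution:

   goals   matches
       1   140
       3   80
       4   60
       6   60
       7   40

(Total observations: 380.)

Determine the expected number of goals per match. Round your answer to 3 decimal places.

Total = 380, so P(goals=1) = 140/380, etc.
E[X] = (7/19)·1 + (4/19)·3 + (3/19)·4 + (3/19)·6 + (2/19)·7
     = 63/19 ≈ 3.316

3.316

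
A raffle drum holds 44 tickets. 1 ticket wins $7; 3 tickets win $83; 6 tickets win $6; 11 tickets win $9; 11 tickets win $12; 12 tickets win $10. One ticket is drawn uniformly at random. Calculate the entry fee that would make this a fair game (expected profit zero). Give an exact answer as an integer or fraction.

E[payout] = (1/44)·7 + (3/44)·83 + (6/44)·6 + (11/44)·9 + (11/44)·12 + (12/44)·10 = 643/44
Fair fee = E[payout] = 643/44

643/44 dollars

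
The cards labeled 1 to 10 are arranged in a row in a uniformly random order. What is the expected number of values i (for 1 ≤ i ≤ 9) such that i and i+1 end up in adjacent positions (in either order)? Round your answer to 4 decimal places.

1.8000

For each i ∈ {1,…,9}, let Xᵢ = 1 if i and i+1 are adjacent. P(Xᵢ=1) = 2·(10−1)!/10! = 2/10.
By linearity, E[ΣXᵢ] = (9)·(2/10) = 9/5.
≈ 1.8000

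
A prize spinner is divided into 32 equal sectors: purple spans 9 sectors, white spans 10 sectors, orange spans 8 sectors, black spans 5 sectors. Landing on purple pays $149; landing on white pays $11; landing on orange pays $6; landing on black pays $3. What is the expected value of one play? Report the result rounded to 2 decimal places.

$47.31

E[payout] = (9/32)·149 + (10/32)·11 + (8/32)·6 + (5/32)·3 = 757/16
≈ $47.31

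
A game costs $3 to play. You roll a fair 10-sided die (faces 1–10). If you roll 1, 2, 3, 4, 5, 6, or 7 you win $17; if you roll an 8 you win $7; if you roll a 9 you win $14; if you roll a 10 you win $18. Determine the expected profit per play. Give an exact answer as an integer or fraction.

E[payout] = (1/10)·7 + (1/10)·14 + (7/10)·17 + (1/10)·18 = 79/5
Expected profit = 79/5 − 3 = 64/5

64/5 dollars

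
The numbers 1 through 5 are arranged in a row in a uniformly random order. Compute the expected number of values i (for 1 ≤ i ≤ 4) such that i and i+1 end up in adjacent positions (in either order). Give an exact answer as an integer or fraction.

For each i ∈ {1,…,4}, let Xᵢ = 1 if i and i+1 are adjacent. P(Xᵢ=1) = 2·(5−1)!/5! = 2/5.
By linearity, E[ΣXᵢ] = (4)·(2/5) = 8/5.

8/5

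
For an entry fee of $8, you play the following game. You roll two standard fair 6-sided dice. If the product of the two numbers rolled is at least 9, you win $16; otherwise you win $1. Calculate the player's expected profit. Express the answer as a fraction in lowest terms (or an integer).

4/3 dollars

E[payout] = (4/9)·1 + (5/9)·16 = 28/3
Expected profit = 28/3 − 8 = 4/3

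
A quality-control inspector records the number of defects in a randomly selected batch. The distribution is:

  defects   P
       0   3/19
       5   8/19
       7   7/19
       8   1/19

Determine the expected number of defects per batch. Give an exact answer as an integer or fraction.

97/19

E[X] = (3/19)·0 + (8/19)·5 + (7/19)·7 + (1/19)·8
     = 97/19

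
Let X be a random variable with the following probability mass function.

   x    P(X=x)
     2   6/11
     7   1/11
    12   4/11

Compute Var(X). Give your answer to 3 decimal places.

E[X] = (6/11)·2 + (1/11)·7 + (4/11)·12 = 67/11
E[X²] = (6/11)·4 + (1/11)·49 + (4/11)·144 = 59
Var(X) = 59 − (67/11)² = 2650/121 ≈ 21.901

21.901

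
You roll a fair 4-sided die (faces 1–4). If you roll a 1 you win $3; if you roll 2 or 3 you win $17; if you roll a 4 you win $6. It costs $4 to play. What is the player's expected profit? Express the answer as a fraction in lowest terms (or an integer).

E[payout] = (1/4)·3 + (1/4)·6 + (1/2)·17 = 43/4
Expected profit = 43/4 − 4 = 27/4

27/4 dollars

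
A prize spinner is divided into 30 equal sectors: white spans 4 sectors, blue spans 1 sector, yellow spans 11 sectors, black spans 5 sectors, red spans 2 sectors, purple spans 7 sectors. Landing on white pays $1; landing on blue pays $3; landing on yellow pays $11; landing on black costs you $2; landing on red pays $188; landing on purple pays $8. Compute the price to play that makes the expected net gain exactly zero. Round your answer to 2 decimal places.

$18.33

E[payout] = (4/30)·1 + (1/30)·3 + (11/30)·11 + (5/30)·(-2) + (2/30)·188 + (7/30)·8 = 55/3
Fair fee = E[payout] = 55/3 ≈ $18.33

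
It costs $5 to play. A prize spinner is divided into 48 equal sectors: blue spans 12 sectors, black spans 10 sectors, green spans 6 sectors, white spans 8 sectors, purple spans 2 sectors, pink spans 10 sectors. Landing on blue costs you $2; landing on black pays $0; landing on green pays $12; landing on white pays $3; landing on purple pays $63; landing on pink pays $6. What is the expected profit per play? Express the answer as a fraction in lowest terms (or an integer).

3/8 dollars

E[payout] = (12/48)·(-2) + (10/48)·0 + (6/48)·12 + (8/48)·3 + (2/48)·63 + (10/48)·6 = 43/8
Expected profit = 43/8 − 5 = 3/8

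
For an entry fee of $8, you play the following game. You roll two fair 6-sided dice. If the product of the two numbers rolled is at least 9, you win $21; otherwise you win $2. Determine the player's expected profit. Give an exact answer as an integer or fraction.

E[payout] = (4/9)·2 + (5/9)·21 = 113/9
Expected profit = 113/9 − 8 = 41/9

41/9 dollars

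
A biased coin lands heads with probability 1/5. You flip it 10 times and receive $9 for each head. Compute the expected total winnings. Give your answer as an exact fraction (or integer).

$18

E[#heads] = 10·1/5 = 2 (linearity over flips).
E[winnings] = 9·2 = 18.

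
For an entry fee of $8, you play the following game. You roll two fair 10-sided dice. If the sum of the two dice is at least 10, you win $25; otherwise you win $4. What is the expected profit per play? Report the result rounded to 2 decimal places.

$9.44

E[payout] = (9/25)·4 + (16/25)·25 = 436/25
Expected profit = 436/25 − 8 = 236/25 ≈ $9.44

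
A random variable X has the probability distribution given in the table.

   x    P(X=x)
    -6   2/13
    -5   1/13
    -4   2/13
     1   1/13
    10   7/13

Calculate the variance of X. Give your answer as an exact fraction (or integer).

8674/169

E[X] = (2/13)·(-6) + (1/13)·(-5) + (2/13)·(-4) + (1/13)·1 + (7/13)·10 = 46/13
E[X²] = (2/13)·36 + (1/13)·25 + (2/13)·16 + (1/13)·1 + (7/13)·100 = 830/13
Var(X) = 830/13 − (46/13)² = 8674/169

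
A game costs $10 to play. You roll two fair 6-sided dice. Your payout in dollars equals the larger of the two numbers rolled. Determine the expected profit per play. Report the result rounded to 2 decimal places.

Distribution of the larger of the two numbers rolled: 1 w.p. 1/36, 2 w.p. 1/12, 3 w.p. 5/36, 4 w.p. 7/36, 5 w.p. 1/4, 6 w.p. 11/36
E[payout] = (1/36)·1 + (1/12)·2 + (5/36)·3 + (7/36)·4 + (1/4)·5 + (11/36)·6 = 161/36
Expected profit = 161/36 − 10 = -199/36 ≈ -$5.53

-$5.53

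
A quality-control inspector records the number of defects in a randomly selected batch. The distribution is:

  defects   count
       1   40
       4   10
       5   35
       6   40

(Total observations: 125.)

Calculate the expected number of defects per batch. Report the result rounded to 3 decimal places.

3.960

Total = 125, so P(defects=1) = 40/125, etc.
E[X] = (8/25)·1 + (2/25)·4 + (7/25)·5 + (8/25)·6
     = 99/25 ≈ 3.960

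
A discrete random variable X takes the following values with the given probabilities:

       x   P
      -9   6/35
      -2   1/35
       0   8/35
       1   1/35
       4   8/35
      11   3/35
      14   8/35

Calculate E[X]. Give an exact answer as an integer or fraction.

E[X] = (6/35)·(-9) + (1/35)·(-2) + (8/35)·0 + (1/35)·1 + (8/35)·4 + (3/35)·11 + (8/35)·14
     = 122/35

122/35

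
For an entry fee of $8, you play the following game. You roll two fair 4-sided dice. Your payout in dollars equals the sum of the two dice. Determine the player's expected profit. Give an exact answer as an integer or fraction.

Distribution of the sum of the two dice: 2 w.p. 1/16, 3 w.p. 1/8, 4 w.p. 3/16, 5 w.p. 1/4, 6 w.p. 3/16, 7 w.p. 1/8, …
E[payout] = (1/16)·2 + (1/8)·3 + (3/16)·4 + (1/4)·5 + (3/16)·6 + (1/8)·7 + (1/16)·8 = 5
Expected profit = 5 − 8 = -3

-$3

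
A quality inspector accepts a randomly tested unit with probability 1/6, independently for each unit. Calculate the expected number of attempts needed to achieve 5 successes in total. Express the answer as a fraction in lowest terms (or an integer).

30

By linearity (sum of 5 independent geometric waits), E[trials] = 5/p = 5/(1/6) = 30.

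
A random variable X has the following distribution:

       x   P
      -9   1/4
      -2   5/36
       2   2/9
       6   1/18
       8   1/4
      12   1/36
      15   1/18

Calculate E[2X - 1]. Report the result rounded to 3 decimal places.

E[2x-1] = (1/4)·(-19) + (5/36)·(-5) + (2/9)·3 + (1/18)·11 + (1/4)·15 + (1/36)·23 + (1/18)·29
     = 11/6 ≈ 1.833

1.833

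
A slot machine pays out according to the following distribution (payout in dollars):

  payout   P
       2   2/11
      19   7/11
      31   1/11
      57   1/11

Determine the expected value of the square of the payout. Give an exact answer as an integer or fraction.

E[X²] = (2/11)·4 + (7/11)·361 + (1/11)·961 + (1/11)·3249
     = 6745/11

6745/11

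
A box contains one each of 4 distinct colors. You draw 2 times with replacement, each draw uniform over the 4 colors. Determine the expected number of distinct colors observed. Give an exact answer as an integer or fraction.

7/4

Let Xⱼ=1 if type j appears at least once. P(Xⱼ=1) = 1 − ((4−1)/4)^2 = 7/16.
E[#distinct] = 4·7/16 = 7/4.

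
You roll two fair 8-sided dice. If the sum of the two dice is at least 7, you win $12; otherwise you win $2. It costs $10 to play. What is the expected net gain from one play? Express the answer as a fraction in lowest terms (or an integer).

-11/32 dollars

E[payout] = (15/64)·2 + (49/64)·12 = 309/32
Expected profit = 309/32 − 10 = -11/32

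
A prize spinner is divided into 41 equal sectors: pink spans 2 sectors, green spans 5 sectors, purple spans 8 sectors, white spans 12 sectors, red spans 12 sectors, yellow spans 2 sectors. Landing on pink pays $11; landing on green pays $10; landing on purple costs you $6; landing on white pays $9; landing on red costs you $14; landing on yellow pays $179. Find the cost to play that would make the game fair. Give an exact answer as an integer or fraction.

E[payout] = (2/41)·11 + (5/41)·10 + (8/41)·(-6) + (12/41)·9 + (12/41)·(-14) + (2/41)·179 = 322/41
Fair fee = E[payout] = 322/41

322/41 dollars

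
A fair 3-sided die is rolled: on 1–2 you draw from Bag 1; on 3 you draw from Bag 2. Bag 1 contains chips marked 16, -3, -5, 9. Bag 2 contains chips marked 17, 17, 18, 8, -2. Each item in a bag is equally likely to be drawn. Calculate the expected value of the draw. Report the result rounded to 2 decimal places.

E[X | Bag 1] = (16 − 3 − 5 + 9)/4 = 17/4
E[X | Bag 2] = (17 + 17 + 18 + 8 − 2)/5 = 58/5
E[X] = (2/3)·17/4 + (1/3)·58/5 = 67/10 ≈ 6.70

6.70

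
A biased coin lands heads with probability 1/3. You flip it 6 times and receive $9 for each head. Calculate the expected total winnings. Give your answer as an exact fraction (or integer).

E[#heads] = 6·1/3 = 2 (linearity over flips).
E[winnings] = 9·2 = 18.

$18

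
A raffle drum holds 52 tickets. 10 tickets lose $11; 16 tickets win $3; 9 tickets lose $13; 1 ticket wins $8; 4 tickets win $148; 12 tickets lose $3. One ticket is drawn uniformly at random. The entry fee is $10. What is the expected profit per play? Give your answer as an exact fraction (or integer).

-135/52 dollars

E[payout] = (10/52)·(-11) + (16/52)·3 + (9/52)·(-13) + (1/52)·8 + (4/52)·148 + (12/52)·(-3) = 385/52
Expected profit = 385/52 − 10 = -135/52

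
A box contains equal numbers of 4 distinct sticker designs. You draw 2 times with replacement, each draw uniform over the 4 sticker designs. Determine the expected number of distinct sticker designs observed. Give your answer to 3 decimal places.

Let Xⱼ=1 if type j appears at least once. P(Xⱼ=1) = 1 − ((4−1)/4)^2 = 7/16.
E[#distinct] = 4·7/16 = 7/4.
≈ 1.750

1.750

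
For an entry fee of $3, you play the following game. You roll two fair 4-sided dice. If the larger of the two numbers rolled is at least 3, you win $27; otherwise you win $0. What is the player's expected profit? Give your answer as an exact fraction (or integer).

E[payout] = (1/4)·0 + (3/4)·27 = 81/4
Expected profit = 81/4 − 3 = 69/4

69/4 dollars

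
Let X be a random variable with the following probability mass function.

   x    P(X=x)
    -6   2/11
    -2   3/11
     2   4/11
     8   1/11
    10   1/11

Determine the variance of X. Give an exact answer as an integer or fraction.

E[X] = (2/11)·(-6) + (3/11)·(-2) + (4/11)·2 + (1/11)·8 + (1/11)·10 = 8/11
E[X²] = (2/11)·36 + (3/11)·4 + (4/11)·4 + (1/11)·64 + (1/11)·100 = 24
Var(X) = 24 − (8/11)² = 2840/121

2840/121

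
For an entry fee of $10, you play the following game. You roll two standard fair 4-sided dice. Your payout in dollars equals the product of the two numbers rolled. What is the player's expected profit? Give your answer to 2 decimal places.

-$3.75

Distribution of the product of the two numbers rolled: 1 w.p. 1/16, 2 w.p. 1/8, 3 w.p. 1/8, 4 w.p. 3/16, 6 w.p. 1/8, 8 w.p. 1/8, …
E[payout] = (1/16)·1 + (1/8)·2 + (1/8)·3 + (3/16)·4 + (1/8)·6 + (1/8)·8 + (1/16)·9 + (1/8)·12 + (1/16)·16 = 25/4
Expected profit = 25/4 − 10 = -15/4 ≈ -$3.75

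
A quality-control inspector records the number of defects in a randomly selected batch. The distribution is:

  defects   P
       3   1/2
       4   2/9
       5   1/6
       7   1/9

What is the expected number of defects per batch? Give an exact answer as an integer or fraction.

4

E[X] = (1/2)·3 + (2/9)·4 + (1/6)·5 + (1/9)·7
     = 4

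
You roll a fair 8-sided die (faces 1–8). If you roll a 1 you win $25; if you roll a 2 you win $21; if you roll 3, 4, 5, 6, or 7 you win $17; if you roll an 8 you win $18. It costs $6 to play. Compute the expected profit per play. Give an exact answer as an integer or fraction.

E[payout] = (5/8)·17 + (1/8)·18 + (1/8)·21 + (1/8)·25 = 149/8
Expected profit = 149/8 − 6 = 101/8

101/8 dollars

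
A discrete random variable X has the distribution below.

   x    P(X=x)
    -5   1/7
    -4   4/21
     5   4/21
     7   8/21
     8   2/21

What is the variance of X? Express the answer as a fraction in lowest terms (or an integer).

12218/441

E[X] = (1/7)·(-5) + (4/21)·(-4) + (4/21)·5 + (8/21)·7 + (2/21)·8 = 61/21
E[X²] = (1/7)·25 + (4/21)·16 + (4/21)·25 + (8/21)·49 + (2/21)·64 = 253/7
Var(X) = 253/7 − (61/21)² = 12218/441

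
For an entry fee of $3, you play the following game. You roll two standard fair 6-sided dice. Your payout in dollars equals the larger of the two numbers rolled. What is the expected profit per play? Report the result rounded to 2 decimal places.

$1.47

Distribution of the larger of the two numbers rolled: 1 w.p. 1/36, 2 w.p. 1/12, 3 w.p. 5/36, 4 w.p. 7/36, 5 w.p. 1/4, 6 w.p. 11/36
E[payout] = (1/36)·1 + (1/12)·2 + (5/36)·3 + (7/36)·4 + (1/4)·5 + (11/36)·6 = 161/36
Expected profit = 161/36 − 3 = 53/36 ≈ $1.47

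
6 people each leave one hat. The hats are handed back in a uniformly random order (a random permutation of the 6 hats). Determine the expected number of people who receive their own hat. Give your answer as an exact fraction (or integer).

1

Let Xᵢ = 1 if person i gets their own hat. For each i, P(Xᵢ=1) = 1/6.
By linearity of expectation, E[X₁+…+X_6] = 6·(1/6) = 1.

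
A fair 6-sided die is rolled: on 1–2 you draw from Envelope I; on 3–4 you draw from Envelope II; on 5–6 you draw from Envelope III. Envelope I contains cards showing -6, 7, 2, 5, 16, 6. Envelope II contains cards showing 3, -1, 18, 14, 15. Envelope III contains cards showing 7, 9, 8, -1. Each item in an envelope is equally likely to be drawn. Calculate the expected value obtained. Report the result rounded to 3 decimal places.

E[X | Envelope I] = (-6 + 7 + 2 + 5 + 16 + 6)/6 = 5
E[X | Envelope II] = (3 − 1 + 18 + 14 + 15)/5 = 49/5
E[X | Envelope III] = (7 + 9 + 8 − 1)/4 = 23/4
E[X] = (1/3)·5 + (1/3)·49/5 + (1/3)·23/4 = 137/20 ≈ 6.850

6.850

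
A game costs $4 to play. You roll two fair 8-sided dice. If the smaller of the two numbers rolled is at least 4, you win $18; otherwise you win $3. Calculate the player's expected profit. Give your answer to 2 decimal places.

$4.86

E[payout] = (39/64)·3 + (25/64)·18 = 567/64
Expected profit = 567/64 − 4 = 311/64 ≈ $4.86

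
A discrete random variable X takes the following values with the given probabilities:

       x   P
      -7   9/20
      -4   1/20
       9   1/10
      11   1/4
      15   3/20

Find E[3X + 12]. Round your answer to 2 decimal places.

E[3x+12] = (9/20)·(-9) + (1/20)·0 + (1/10)·39 + (1/4)·45 + (3/20)·57
     = 393/20 ≈ 19.65

19.65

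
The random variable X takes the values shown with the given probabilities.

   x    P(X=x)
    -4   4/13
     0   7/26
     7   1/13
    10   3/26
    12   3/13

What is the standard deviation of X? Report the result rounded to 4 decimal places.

6.5592

E[X] = 42/13, E[X²] = 695/13
Var(X) = E[X²] − (E[X])² = 695/13 − 1764/169 = 7271/169
SD(X) = √(7271/169) ≈ 6.5592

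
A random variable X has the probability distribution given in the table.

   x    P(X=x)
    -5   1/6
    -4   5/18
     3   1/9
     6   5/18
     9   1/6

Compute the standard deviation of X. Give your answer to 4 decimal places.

5.5400

E[X] = 14/9, E[X²] = 298/9
Var(X) = E[X²] − (E[X])² = 298/9 − 196/81 = 2486/81
SD(X) = √(2486/81) ≈ 5.5400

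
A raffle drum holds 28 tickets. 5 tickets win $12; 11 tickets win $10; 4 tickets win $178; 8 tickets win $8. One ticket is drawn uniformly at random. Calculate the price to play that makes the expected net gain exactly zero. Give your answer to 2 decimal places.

$33.79

E[payout] = (5/28)·12 + (11/28)·10 + (4/28)·178 + (8/28)·8 = 473/14
Fair fee = E[payout] = 473/14 ≈ $33.79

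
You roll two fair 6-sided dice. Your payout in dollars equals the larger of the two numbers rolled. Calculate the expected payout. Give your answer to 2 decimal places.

Distribution of the larger of the two numbers rolled: 1 w.p. 1/36, 2 w.p. 1/12, 3 w.p. 5/36, 4 w.p. 7/36, 5 w.p. 1/4, 6 w.p. 11/36
E[payout] = (1/36)·1 + (1/12)·2 + (5/36)·3 + (7/36)·4 + (1/4)·5 + (11/36)·6 = 161/36
≈ $4.47

$4.47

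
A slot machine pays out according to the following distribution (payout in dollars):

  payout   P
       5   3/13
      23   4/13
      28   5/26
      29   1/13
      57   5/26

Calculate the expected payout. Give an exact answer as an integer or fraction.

E[X] = (3/13)·5 + (4/13)·23 + (5/26)·28 + (1/13)·29 + (5/26)·57
     = 697/26

697/26 dollars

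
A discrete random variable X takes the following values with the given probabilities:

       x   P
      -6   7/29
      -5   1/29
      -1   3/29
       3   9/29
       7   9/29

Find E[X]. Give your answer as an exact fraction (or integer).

40/29

E[X] = (7/29)·(-6) + (1/29)·(-5) + (3/29)·(-1) + (9/29)·3 + (9/29)·7
     = 40/29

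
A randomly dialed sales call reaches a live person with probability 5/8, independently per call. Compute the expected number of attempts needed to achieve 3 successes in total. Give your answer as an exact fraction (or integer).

24/5

By linearity (sum of 3 independent geometric waits), E[trials] = 3/p = 3/(5/8) = 24/5.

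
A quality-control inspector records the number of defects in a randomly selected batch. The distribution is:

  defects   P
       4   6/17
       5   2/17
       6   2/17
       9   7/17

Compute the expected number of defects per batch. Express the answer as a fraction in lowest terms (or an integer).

E[X] = (6/17)·4 + (2/17)·5 + (2/17)·6 + (7/17)·9
     = 109/17

109/17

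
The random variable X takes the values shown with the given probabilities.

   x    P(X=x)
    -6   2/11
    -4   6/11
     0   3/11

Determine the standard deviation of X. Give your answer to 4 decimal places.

E[X] = -36/11, E[X²] = 168/11
Var(X) = E[X²] − (E[X])² = 168/11 − 1296/121 = 552/121
SD(X) = √(552/121) ≈ 2.1359

2.1359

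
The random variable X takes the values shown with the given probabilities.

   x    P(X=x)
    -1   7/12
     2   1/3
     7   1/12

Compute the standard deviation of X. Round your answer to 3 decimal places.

E[X] = 2/3, E[X²] = 6
Var(X) = E[X²] − (E[X])² = 6 − 4/9 = 50/9
SD(X) = √(50/9) ≈ 2.357

2.357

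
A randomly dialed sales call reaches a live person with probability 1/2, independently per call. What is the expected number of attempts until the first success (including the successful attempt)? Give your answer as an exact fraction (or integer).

2

For a geometric distribution, E[trials] = 1/p = 1/(1/2) = 2.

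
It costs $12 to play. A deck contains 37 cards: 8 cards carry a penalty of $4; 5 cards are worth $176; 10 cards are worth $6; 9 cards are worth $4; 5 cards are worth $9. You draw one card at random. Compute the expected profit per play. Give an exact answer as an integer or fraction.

545/37 dollars

E[payout] = (8/37)·(-4) + (5/37)·176 + (10/37)·6 + (9/37)·4 + (5/37)·9 = 989/37
Expected profit = 989/37 − 12 = 545/37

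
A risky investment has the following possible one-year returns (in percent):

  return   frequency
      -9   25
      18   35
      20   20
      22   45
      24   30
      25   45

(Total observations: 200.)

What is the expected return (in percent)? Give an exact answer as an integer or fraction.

91/5

Total = 200, so P(return=-9) = 25/200, etc.
E[X] = (1/8)·(-9) + (7/40)·18 + (1/10)·20 + (9/40)·22 + (3/20)·24 + (9/40)·25
     = 91/5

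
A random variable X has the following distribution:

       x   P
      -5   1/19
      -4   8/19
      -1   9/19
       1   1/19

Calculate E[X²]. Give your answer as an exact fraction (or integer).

E[X²] = (1/19)·25 + (8/19)·16 + (9/19)·1 + (1/19)·1
     = 163/19

163/19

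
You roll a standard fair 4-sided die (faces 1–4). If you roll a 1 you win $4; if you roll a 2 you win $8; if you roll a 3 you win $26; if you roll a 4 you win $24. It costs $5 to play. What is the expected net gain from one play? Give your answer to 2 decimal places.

$10.50

E[payout] = (1/4)·4 + (1/4)·8 + (1/4)·24 + (1/4)·26 = 31/2
Expected profit = 31/2 − 5 = 21/2 ≈ $10.50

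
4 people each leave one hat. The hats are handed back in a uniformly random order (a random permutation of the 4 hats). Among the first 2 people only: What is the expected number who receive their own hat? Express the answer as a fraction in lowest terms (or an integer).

1/2

Let Xᵢ = 1 if person i gets their own hat. For each i, P(Xᵢ=1) = 1/4.
By linearity of expectation, E[X₁+…+X_2] = 2·(1/4) = 1/2.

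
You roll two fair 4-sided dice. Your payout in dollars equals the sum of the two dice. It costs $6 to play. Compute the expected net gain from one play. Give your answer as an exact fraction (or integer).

-$1

Distribution of the sum of the two dice: 2 w.p. 1/16, 3 w.p. 1/8, 4 w.p. 3/16, 5 w.p. 1/4, 6 w.p. 3/16, 7 w.p. 1/8, …
E[payout] = (1/16)·2 + (1/8)·3 + (3/16)·4 + (1/4)·5 + (3/16)·6 + (1/8)·7 + (1/16)·8 = 5
Expected profit = 5 − 6 = -1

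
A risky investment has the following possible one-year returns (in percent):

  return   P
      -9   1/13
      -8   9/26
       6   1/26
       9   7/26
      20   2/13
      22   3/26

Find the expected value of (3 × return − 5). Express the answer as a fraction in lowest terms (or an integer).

245/26

E[3x-5] = (1/13)·(-32) + (9/26)·(-29) + (1/26)·13 + (7/26)·22 + (2/13)·55 + (3/26)·61
     = 245/26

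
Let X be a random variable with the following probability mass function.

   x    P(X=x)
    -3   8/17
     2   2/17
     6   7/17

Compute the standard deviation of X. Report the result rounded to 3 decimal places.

E[X] = 22/17, E[X²] = 332/17
Var(X) = E[X²] − (E[X])² = 332/17 − 484/289 = 5160/289
SD(X) = √(5160/289) ≈ 4.225

4.225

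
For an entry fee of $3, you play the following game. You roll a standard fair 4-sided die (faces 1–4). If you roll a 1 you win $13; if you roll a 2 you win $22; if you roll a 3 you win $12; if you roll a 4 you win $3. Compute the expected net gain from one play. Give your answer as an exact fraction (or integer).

E[payout] = (1/4)·3 + (1/4)·12 + (1/4)·13 + (1/4)·22 = 25/2
Expected profit = 25/2 − 3 = 19/2

19/2 dollars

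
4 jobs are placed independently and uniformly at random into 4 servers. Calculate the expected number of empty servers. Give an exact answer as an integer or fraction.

Let Xⱼ=1 if server j is empty. P(Xⱼ=1) = ((4-1)/4)^4 = 81/256.
By linearity, E[#empty] = 4·81/256 = 81/64.

81/64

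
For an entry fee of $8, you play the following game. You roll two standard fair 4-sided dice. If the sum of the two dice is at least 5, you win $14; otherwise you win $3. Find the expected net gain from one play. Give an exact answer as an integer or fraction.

E[payout] = (3/8)·3 + (5/8)·14 = 79/8
Expected profit = 79/8 − 8 = 15/8

15/8 dollars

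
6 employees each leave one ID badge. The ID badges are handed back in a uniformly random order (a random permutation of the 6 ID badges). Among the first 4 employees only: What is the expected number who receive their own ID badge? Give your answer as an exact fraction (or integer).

Let Xᵢ = 1 if person i gets their own ID badge. For each i, P(Xᵢ=1) = 1/6.
By linearity of expectation, E[X₁+…+X_4] = 4·(1/6) = 2/3.

2/3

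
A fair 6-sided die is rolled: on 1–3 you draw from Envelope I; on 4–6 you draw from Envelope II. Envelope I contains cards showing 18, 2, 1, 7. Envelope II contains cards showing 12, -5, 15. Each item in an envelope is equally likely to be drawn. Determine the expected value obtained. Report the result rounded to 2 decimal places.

7.17

E[X | Envelope I] = (18 + 2 + 1 + 7)/4 = 7
E[X | Envelope II] = (12 − 5 + 15)/3 = 22/3
E[X] = (1/2)·7 + (1/2)·22/3 = 43/6 ≈ 7.17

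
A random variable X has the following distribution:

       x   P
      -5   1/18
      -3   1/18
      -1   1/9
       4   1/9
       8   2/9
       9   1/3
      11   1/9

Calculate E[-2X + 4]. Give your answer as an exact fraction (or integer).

-70/9

E[-2x+4] = (1/18)·14 + (1/18)·10 + (1/9)·6 + (1/9)·(-4) + (2/9)·(-12) + (1/3)·(-14) + (1/9)·(-18)
     = -70/9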